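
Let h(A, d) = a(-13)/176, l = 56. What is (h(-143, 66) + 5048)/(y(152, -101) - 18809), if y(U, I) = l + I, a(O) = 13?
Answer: -888461/3318304 ≈ -0.26775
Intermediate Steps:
h(A, d) = 13/176
y(U, I) = 56 + I
(h(-143, 66) + 5048)/(y(152, -101) - 18809) = (13/176 + 5048)/((56 - 101) - 18809) = 888461/(176*(-45 - 18809)) = (888461/176)/(-18854) = (888461/176)*(-1/18854) = -888461/3318304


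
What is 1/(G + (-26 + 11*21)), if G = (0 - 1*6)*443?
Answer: -1/2453 ≈ -0.00040766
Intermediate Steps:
G = -2658 (G = (0 - 6)*443 = -6*443 = -2658)
1/(G + (-26 + 11*21)) = 1/(-2658 + (-26 + 11*21)) = 1/(-2658 + (-26 + 231)) = 1/(-2658 + 205) = 1/(-2453) = -1/2453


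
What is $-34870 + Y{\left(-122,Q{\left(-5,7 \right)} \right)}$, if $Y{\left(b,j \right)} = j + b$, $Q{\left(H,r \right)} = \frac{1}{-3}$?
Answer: $- \frac{104977}{3} \approx -34992.0$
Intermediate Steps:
$Q{\left(H,r \right)} = - \frac{1}{3}$
$Y{\left(b,j \right)} = b + j$
$-34870 + Y{\left(-122,Q{\left(-5,7 \right)} \right)} = -34870 - \frac{367}{3} = - \frac{104977}{3}$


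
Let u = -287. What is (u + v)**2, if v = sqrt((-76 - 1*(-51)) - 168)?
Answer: (287 - I*sqrt(193))**2 ≈ 82176.0 - 7974.3*I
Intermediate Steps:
v = I*sqrt(193) (v = sqrt((-76 + 51) - 168) = sqrt(-25 - 168) = sqrt(-193) = I*sqrt(193) ≈ 13.892*I)
(u + v)**2 = (-287 + I*sqrt(193))**2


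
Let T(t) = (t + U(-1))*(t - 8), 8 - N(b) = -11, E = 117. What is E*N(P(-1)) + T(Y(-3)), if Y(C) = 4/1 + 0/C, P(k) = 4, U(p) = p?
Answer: 2211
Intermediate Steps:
Y(C) = 4 (Y(C) = 4*1 + 0 = 4 + 0 = 4)
N(b) = 19 (N(b) = 8 - 1*(-11) = 8 + 11 = 19)
T(t) = (-1 + t)*(-8 + t) (T(t) = (t - 1)*(t - 8) = (-1 + t)*(-8 + t))
E*N(P(-1)) + T(Y(-3)) = 117*19 + (8 + 4² - 9*4) = 2223 + (8 + 16 - 36) = 2223 - 12 = 2211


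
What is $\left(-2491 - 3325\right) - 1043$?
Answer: $-6859$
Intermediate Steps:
$\left(-2491 - 3325\right) - 1043 = -5816 - 1043 = -6859$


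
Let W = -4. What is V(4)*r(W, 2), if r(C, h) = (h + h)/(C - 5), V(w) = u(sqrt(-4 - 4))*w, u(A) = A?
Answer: -32*I*sqrt(2)/9 ≈ -5.0283*I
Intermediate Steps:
V(w) = 2*I*w*sqrt(2) (V(w) = sqrt(-4 - 4)*w = sqrt(-8)*w = (2*I*sqrt(2))*w = 2*I*w*sqrt(2))
r(C, h) = 2*h/(-5 + C) (r(C, h) = (2*h)/(-5 + C) = 2*h/(-5 + C))
V(4)*r(W, 2) = (2*I*4*sqrt(2))*(2*2/(-5 - 4)) = (8*I*sqrt(2))*(2*2/(-9)) = (8*I*sqrt(2))*(2*2*(-1/9)) = (8*I*sqrt(2))*(-4/9) = -32*I*sqrt(2)/9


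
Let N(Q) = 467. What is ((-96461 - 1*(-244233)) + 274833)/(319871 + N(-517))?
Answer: 422605/320338 ≈ 1.3192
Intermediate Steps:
((-96461 - 1*(-244233)) + 274833)/(319871 + N(-517)) = ((-96461 - 1*(-244233)) + 274833)/(319871 + 467) = ((-96461 + 244233) + 274833)/320338 = (147772 + 274833)*(1/320338) = 422605*(1/320338) = 422605/320338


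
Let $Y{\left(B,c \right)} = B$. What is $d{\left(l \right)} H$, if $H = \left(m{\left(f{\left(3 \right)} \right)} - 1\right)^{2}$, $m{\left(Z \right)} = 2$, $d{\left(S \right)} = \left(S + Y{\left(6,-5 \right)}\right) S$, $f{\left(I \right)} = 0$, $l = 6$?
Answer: $72$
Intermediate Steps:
$d{\left(S \right)} = S \left(6 + S\right)$ ($d{\left(S \right)} = \left(S + 6\right) S = \left(6 + S\right) S = S \left(6 + S\right)$)
$H = 1$ ($H = \left(2 - 1\right)^{2} = 1^{2} = 1$)
$d{\left(l \right)} H = 6 \left(6 + 6\right) 1 = 6 \cdot 12 \cdot 1 = 72 \cdot 1 = 72$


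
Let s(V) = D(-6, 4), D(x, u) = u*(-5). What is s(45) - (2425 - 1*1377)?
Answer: -1068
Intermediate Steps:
D(x, u) = -5*u
s(V) = -20 (s(V) = -5*4 = -20)
s(45) - (2425 - 1*1377) = -20 - (2425 - 1*1377) = -20 - (2425 - 1377) = -20 - 1*1048 = -20 - 1048 = -1068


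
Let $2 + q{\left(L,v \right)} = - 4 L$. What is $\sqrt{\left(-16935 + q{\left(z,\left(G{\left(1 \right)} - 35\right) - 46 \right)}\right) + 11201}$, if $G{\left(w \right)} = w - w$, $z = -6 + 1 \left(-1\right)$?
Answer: $2 i \sqrt{1427} \approx 75.551 i$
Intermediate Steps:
$z = -7$ ($z = -6 - 1 = -7$)
$G{\left(w \right)} = 0$
$q{\left(L,v \right)} = -2 - 4 L$
$\sqrt{\left(-16935 + q{\left(z,\left(G{\left(1 \right)} - 35\right) - 46 \right)}\right) + 11201} = \sqrt{\left(-16935 - -26\right) + 11201} = \sqrt{\left(-16935 + \left(-2 + 28\right)\right) + 11201} = \sqrt{\left(-16935 + 26\right) + 11201} = \sqrt{-16909 + 11201} = \sqrt{-5708} = 2 i \sqrt{1427}$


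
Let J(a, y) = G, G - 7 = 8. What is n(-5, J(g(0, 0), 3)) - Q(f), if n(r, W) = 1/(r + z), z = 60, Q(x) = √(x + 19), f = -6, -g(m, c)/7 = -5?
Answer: 1/55 - √13 ≈ -3.5874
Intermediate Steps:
G = 15 (G = 7 + 8 = 15)
g(m, c) = 35 (g(m, c) = -7*(-5) = 35)
J(a, y) = 15
Q(x) = √(19 + x)
n(r, W) = 1/(60 + r) (n(r, W) = 1/(r + 60) = 1/(60 + r))
n(-5, J(g(0, 0), 3)) - Q(f) = 1/(60 - 5) - √(19 - 6) = 1/55 - √13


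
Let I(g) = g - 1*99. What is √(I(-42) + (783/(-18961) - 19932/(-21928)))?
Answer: 15*I*√6729089959803242/103944202 ≈ 11.838*I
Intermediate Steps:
I(g) = -99 + g (I(g) = g - 99 = -99 + g)
√(I(-42) + (783/(-18961) - 19932/(-21928))) = √((-99 - 42) + (783/(-18961) - 19932/(-21928))) = √(-141 + (783*(-1/18961) - 19932*(-1/21928))) = √(-141 + (-783/18961 + 4983/5482)) = √(-141 + 90190257/103944202) = √(-14565942225/103944202) = 15*I*√6729089959803242/103944202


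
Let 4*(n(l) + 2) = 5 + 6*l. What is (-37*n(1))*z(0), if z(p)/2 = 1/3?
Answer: -37/2 ≈ -18.500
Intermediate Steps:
z(p) = ⅔ (z(p) = 2/3 = 2*(⅓) = ⅔)
n(l) = -¾ + 3*l/2 (n(l) = -2 + (5 + 6*l)/4 = -2 + (5/4 + 3*l/2) = -¾ + 3*l/2)
(-37*n(1))*z(0) = -37*(-¾ + (3/2)*1)*(⅔) = -37*(-¾ + 3/2)*(⅔) = -37*¾*(⅔) = -111/4*⅔ = -37/2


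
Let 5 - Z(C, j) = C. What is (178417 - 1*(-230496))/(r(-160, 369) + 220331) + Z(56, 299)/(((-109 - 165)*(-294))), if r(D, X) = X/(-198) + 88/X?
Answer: 89106303793663/48028396542980 ≈ 1.8553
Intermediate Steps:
Z(C, j) = 5 - C
r(D, X) = 88/X - X/198 (r(D, X) = X*(-1/198) + 88/X = -X/198 + 88/X = 88/X - X/198)
(178417 - 1*(-230496))/(r(-160, 369) + 220331) + Z(56, 299)/(((-109 - 165)*(-294))) = (178417 - 1*(-230496))/((88/369 - 1/198*369) + 220331) + (5 - 1*56)/(((-109 - 165)*(-294))) = (178417 + 230496)/((88*(1/369) - 41/22) + 220331) + (5 - 56)/((-274*(-294))) = 408913/((88/369 - 41/22) + 220331) - 51/80556 = 408913/(-13193/8118 + 220331) - 51*1/80556 = 408913/(1788633865/8118) - 17/26852 = 408913*(8118/1788633865) - 17/26852 = 3319555734/1788633865 - 17/26852 = 89106303793663/48028396542980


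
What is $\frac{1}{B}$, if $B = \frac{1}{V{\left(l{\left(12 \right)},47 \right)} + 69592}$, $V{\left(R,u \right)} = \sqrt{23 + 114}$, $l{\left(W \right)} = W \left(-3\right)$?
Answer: $69592 + \sqrt{137} \approx 69604.0$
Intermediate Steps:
$l{\left(W \right)} = - 3 W$
$V{\left(R,u \right)} = \sqrt{137}$
$B = \frac{1}{69592 + \sqrt{137}}$ ($B = \frac{1}{\sqrt{137} + 69592} = \frac{1}{69592 + \sqrt{137}} \approx 1.4367 \cdot 10^{-5}$)
$\frac{1}{B} = \frac{1}{\frac{69592}{4843046327} - \frac{\sqrt{137}}{4843046327}}$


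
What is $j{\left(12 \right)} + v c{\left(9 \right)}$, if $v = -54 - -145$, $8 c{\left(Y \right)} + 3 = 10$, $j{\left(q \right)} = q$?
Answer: $\frac{733}{8} \approx 91.625$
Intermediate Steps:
$c{\left(Y \right)} = \frac{7}{8}$ ($c{\left(Y \right)} = - \frac{3}{8} + \frac{1}{8} \cdot 10 = - \frac{3}{8} + \frac{5}{4} = \frac{7}{8}$)
$v = 91$ ($v = -54 + 145 = 91$)
$j{\left(12 \right)} + v c{\left(9 \right)} = 12 + 91 \cdot \frac{7}{8} = 12 + \frac{637}{8} = \frac{733}{8}$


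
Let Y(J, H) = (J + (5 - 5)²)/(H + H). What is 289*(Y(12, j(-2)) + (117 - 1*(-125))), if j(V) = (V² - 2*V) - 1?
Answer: 491300/7 ≈ 70186.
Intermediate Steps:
j(V) = -1 + V² - 2*V
Y(J, H) = J/(2*H) (Y(J, H) = (J + 0²)/((2*H)) = (J + 0)*(1/(2*H)) = J*(1/(2*H)) = J/(2*H))
289*(Y(12, j(-2)) + (117 - 1*(-125))) = 289*((½)*12/(-1 + (-2)² - 2*(-2)) + (117 - 1*(-125))) = 289*((½)*12/(-1 + 4 + 4) + (117 + 125)) = 289*((½)*12/7 + 242) = 289*((½)*12*(⅐) + 242) = 289*(6/7 + 242) = 289*(1700/7) = 491300/7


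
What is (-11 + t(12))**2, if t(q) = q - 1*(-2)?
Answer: 9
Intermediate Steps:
t(q) = 2 + q (t(q) = q + 2 = 2 + q)
(-11 + t(12))**2 = (-11 + (2 + 12))**2 = (-11 + 14)**2 = 3**2 = 9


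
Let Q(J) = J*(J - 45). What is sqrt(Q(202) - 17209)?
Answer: sqrt(14505) ≈ 120.44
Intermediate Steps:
Q(J) = J*(-45 + J)
sqrt(Q(202) - 17209) = sqrt(202*(-45 + 202) - 17209) = sqrt(202*157 - 17209) = sqrt(31714 - 17209) = sqrt(14505)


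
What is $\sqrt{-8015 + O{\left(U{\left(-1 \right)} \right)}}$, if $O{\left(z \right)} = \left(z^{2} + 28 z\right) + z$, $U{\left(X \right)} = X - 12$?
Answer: $i \sqrt{8223} \approx 90.681 i$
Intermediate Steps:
$U{\left(X \right)} = -12 + X$
$O{\left(z \right)} = z^{2} + 29 z$
$\sqrt{-8015 + O{\left(U{\left(-1 \right)} \right)}} = \sqrt{-8015 + \left(-12 - 1\right) \left(29 - 13\right)} = \sqrt{-8015 - 13 \left(29 - 13\right)} = \sqrt{-8015 - 208} = \sqrt{-8223} = i \sqrt{8223}$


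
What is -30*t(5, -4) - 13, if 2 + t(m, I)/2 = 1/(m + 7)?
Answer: 102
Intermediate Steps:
t(m, I) = -4 + 2/(7 + m) (t(m, I) = -4 + 2/(m + 7) = -4 + 2/(7 + m))
-30*t(5, -4) - 13 = -60*(-13 - 2*5)/(7 + 5) - 13 = -60*(-13 - 10)/12 - 13 = -60*(-23)/12 - 13 = -30*(-23/6) - 13 = 115 - 13 = 102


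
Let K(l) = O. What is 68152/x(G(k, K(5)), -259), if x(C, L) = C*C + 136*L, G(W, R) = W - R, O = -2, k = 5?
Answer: -9736/5025 ≈ -1.9375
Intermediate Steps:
K(l) = -2
x(C, L) = C² + 136*L
68152/x(G(k, K(5)), -259) = 68152/((5 - 1*(-2))² + 136*(-259)) = 68152/((5 + 2)² - 35224) = 68152/(7² - 35224) = 68152/(49 - 35224) = 68152/(-35175) = 68152*(-1/35175) = -9736/5025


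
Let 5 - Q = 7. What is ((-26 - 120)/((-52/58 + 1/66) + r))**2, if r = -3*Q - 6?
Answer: 78088949136/2845969 ≈ 27438.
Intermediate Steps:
Q = -2 (Q = 5 - 1*7 = 5 - 7 = -2)
r = 0 (r = -3*(-2) - 6 = 6 - 6 = 0)
((-26 - 120)/((-52/58 + 1/66) + r))**2 = ((-26 - 120)/((-52/58 + 1/66) + 0))**2 = (-146/((-52*1/58 + 1*(1/66)) + 0))**2 = (-146/((-26/29 + 1/66) + 0))**2 = (-146/(-1687/1914 + 0))**2 = (-146/(-1687/1914))**2 = (-146*(-1914/1687))**2 = (279444/1687)**2 = 78088949136/2845969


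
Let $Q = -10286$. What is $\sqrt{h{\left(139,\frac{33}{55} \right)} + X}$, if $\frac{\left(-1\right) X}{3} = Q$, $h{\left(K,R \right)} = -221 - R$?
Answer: $\frac{\sqrt{765910}}{5} \approx 175.03$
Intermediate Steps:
$X = 30858$ ($X = \left(-3\right) \left(-10286\right) = 30858$)
$\sqrt{h{\left(139,\frac{33}{55} \right)} + X} = \sqrt{\left(-221 - \frac{33}{55}\right) + 30858} = \sqrt{\left(-221 - 33 \cdot \frac{1}{55}\right) + 30858} = \sqrt{\left(-221 - \frac{3}{5}\right) + 30858} = \sqrt{- \frac{1108}{5} + 30858} = \sqrt{\frac{153182}{5}} = \frac{\sqrt{765910}}{5}$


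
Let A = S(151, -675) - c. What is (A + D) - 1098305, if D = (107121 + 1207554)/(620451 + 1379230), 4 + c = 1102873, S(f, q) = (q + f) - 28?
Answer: -4402748334731/1999681 ≈ -2.2017e+6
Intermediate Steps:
S(f, q) = -28 + f + q (S(f, q) = (f + q) - 28 = -28 + f + q)
c = 1102869 (c = -4 + 1102873 = 1102869)
A = -1103421 (A = (-28 + 151 - 675) - 1*1102869 = -552 - 1102869 = -1103421)
D = 1314675/1999681 ≈ 0.65744
(A + D) - 1098305 = (-1103421 + 1314675/1999681) - 1098305 = -2206488694026/1999681 - 1098305 = -4402748334731/1999681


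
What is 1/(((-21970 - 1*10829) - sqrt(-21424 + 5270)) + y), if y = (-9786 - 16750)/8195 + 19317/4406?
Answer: -42759471363270734270/1402439951749392700714761 + 1303727725408900*I*sqrt(16154)/1402439951749392700714761 ≈ -3.0489e-5 + 1.1815e-7*I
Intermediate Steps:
y = 41385199/36107170 (y = -26536*1/8195 + 19317*(1/4406) = -26536/8195 + 19317/4406 = 41385199/36107170 ≈ 1.1462)
1/(((-21970 - 1*10829) - sqrt(-21424 + 5270)) + y) = 1/(((-21970 - 1*10829) - sqrt(-21424 + 5270)) + 41385199/36107170) = 1/(((-21970 - 10829) - sqrt(-16154)) + 41385199/36107170) = 1/((-32799 - I*sqrt(16154)) + 41385199/36107170) = 1/(-1184237683631/36107170 - I*sqrt(16154))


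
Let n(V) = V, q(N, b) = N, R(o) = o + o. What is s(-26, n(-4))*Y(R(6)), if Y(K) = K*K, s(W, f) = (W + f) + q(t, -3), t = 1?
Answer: -4176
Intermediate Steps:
R(o) = 2*o
s(W, f) = 1 + W + f (s(W, f) = (W + f) + 1 = 1 + W + f)
Y(K) = K**2
s(-26, n(-4))*Y(R(6)) = (1 - 26 - 4)*(2*6)**2 = -29*12**2 = -29*144 = -4176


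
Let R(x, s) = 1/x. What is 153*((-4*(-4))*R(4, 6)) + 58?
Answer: 670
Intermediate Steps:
153*((-4*(-4))*R(4, 6)) + 58 = 153*(-4*(-4)/4) + 58 = 153*(16*(¼)) + 58 = 153*4 + 58 = 612 + 58 = 670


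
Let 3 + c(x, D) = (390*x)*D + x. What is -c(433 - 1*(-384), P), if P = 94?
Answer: -29952034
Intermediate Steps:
c(x, D) = -3 + x + 390*D*x (c(x, D) = -3 + ((390*x)*D + x) = -3 + (390*D*x + x) = -3 + (x + 390*D*x) = -3 + x + 390*D*x)
-c(433 - 1*(-384), P) = -(-3 + (433 - 1*(-384)) + 390*94*(433 - 1*(-384))) = -(-3 + (433 + 384) + 390*94*(433 + 384)) = -(-3 + 817 + 390*94*817) = -(-3 + 817 + 29951220) = -1*29952034 = -29952034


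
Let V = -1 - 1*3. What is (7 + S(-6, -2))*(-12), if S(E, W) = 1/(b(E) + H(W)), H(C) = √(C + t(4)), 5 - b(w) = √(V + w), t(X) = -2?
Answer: 12*(14 - 36*I - 7*√10)/(-2 + √10 + 5*I) ≈ -86.277 - 0.52929*I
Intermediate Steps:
V = -4 (V = -1 - 3 = -4)
b(w) = 5 - √(-4 + w)
H(C) = √(-2 + C) (H(C) = √(C - 2) = √(-2 + C))
S(E, W) = 1/(5 + √(-2 + W) - √(-4 + E)) (S(E, W) = 1/((5 - √(-4 + E)) + √(-2 + W)) = 1/(5 + √(-2 + W) - √(-4 + E)))
(7 + S(-6, -2))*(-12) = (7 + 1/(5 + √(-2 - 2) - √(-4 - 6)))*(-12) = (7 + 1/(5 + √(-4) - √(-10)))*(-12) = (7 + 1/(5 + 2*I - I*√10))*(-12) = -84 - 12/(5 + 2*I - I*√10)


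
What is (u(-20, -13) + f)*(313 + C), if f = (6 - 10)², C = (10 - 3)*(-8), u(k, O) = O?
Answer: 771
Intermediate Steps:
C = -56 (C = 7*(-8) = -56)
f = 16 (f = (-4)² = 16)
(u(-20, -13) + f)*(313 + C) = (-13 + 16)*(313 - 56) = 3*257 = 771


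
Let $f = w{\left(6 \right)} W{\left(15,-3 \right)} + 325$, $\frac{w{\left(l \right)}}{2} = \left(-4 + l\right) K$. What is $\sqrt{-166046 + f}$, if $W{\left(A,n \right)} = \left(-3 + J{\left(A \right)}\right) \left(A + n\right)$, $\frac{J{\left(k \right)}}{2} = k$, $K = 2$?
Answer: $i \sqrt{163129} \approx 403.89 i$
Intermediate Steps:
$J{\left(k \right)} = 2 k$
$W{\left(A,n \right)} = \left(-3 + 2 A\right) \left(A + n\right)$
$w{\left(l \right)} = -16 + 4 l$ ($w{\left(l \right)} = 2 \left(-4 + l\right) 2 = 2 \left(-8 + 2 l\right) = -16 + 4 l$)
$f = 2917$ ($f = \left(-16 + 4 \cdot 6\right) \left(\left(-3\right) 15 - -9 + 2 \cdot 15^{2} + 2 \cdot 15 \left(-3\right)\right) + 325 = \left(-16 + 24\right) \left(-45 + 9 + 2 \cdot 225 - 90\right) + 325 = 8 \left(-45 + 9 + 450 - 90\right) + 325 = 8 \cdot 324 + 325 = 2592 + 325 = 2917$)
$\sqrt{-166046 + f} = \sqrt{-166046 + 2917} = \sqrt{-163129} = i \sqrt{163129}$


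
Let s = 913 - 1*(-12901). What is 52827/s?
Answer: 52827/13814 ≈ 3.8242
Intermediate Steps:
s = 13814 (s = 913 + 12901 = 13814)
52827/s = 52827/13814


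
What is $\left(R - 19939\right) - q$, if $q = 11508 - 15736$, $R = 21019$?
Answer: $5308$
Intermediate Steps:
$q = -4228$ ($q = 11508 - 15736 = -4228$)
$\left(R - 19939\right) - q = \left(21019 - 19939\right) - -4228 = 1080 + 4228 = 5308$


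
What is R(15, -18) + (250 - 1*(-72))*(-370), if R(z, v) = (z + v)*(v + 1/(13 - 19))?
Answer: -238171/2 ≈ -1.1909e+5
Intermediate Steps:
R(z, v) = (-⅙ + v)*(v + z) (R(z, v) = (v + z)*(v + 1/(-6)) = (v + z)*(v - ⅙) = (v + z)*(-⅙ + v) = (-⅙ + v)*(v + z))
R(15, -18) + (250 - 1*(-72))*(-370) = ((-18)² - ⅙*(-18) - ⅙*15 - 18*15) + (250 - 1*(-72))*(-370) = (324 + 3 - 5/2 - 270) + (250 + 72)*(-370) = 109/2 + 322*(-370) = 109/2 - 119140 = -238171/2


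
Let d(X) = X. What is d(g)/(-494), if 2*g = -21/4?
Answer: 21/3952 ≈ 0.0053138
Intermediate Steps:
g = -21/8 (g = (-21/4)/2 = (-21*1/4)/2 = (1/2)*(-21/4) = -21/8 ≈ -2.6250)
d(g)/(-494) = -21/8/(-494) = -21/8*(-1/494) = 21/3952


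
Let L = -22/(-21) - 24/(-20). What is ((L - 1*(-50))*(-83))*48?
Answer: -7285408/35 ≈ -2.0815e+5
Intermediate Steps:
L = 236/105 (L = -22*(-1/21) - 24*(-1/20) = 22/21 + 6/5 = 236/105 ≈ 2.2476)
((L - 1*(-50))*(-83))*48 = ((236/105 - 1*(-50))*(-83))*48 = ((236/105 + 50)*(-83))*48 = ((5486/105)*(-83))*48 = -455338/105*48 = -7285408/35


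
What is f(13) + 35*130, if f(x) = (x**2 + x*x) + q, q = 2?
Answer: 4890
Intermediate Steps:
f(x) = 2 + 2*x**2 (f(x) = (x**2 + x*x) + 2 = (x**2 + x**2) + 2 = 2*x**2 + 2 = 2 + 2*x**2)
f(13) + 35*130 = (2 + 2*13**2) + 35*130 = (2 + 2*169) + 4550 = (2 + 338) + 4550 = 340 + 4550 = 4890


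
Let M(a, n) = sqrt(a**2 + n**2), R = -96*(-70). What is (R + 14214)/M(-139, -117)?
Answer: 10467*sqrt(33010)/16505 ≈ 115.22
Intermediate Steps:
R = 6720
(R + 14214)/M(-139, -117) = (6720 + 14214)/(sqrt((-139)**2 + (-117)**2)) = 20934/(sqrt(19321 + 13689)) = 20934/(sqrt(33010)) = 20934*(sqrt(33010)/33010) = 10467*sqrt(33010)/16505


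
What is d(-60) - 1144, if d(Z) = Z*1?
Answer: -1204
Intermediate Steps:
d(Z) = Z
d(-60) - 1144 = -60 - 1144 = -1204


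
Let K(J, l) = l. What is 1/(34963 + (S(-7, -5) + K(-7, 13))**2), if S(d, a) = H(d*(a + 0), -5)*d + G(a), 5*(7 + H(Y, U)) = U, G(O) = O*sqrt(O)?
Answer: I/(690*sqrt(5) + 39599*I) ≈ 2.5215e-5 + 9.8244e-7*I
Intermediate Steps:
G(O) = O**(3/2)
H(Y, U) = -7 + U/5
S(d, a) = a**(3/2) - 8*d (S(d, a) = (-7 + (1/5)*(-5))*d + a**(3/2) = (-7 - 1)*d + a**(3/2) = -8*d + a**(3/2) = a**(3/2) - 8*d)
1/(34963 + (S(-7, -5) + K(-7, 13))**2) = 1/(34963 + (((-5)**(3/2) - 8*(-7)) + 13)**2) = 1/(34963 + ((-5*I*sqrt(5) + 56) + 13)**2) = 1/(34963 + ((56 - 5*I*sqrt(5)) + 13)**2) = 1/(34963 + (69 - 5*I*sqrt(5))**2)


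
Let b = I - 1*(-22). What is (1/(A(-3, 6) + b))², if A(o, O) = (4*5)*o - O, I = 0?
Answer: 1/1936 ≈ 0.00051653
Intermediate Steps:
A(o, O) = -O + 20*o (A(o, O) = 20*o - O = -O + 20*o)
b = 22 (b = 0 - 1*(-22) = 0 + 22 = 22)
(1/(A(-3, 6) + b))² = (1/((-1*6 + 20*(-3)) + 22))² = (1/((-6 - 60) + 22))² = (1/(-66 + 22))² = (1/(-44))² = (-1/44)² = 1/1936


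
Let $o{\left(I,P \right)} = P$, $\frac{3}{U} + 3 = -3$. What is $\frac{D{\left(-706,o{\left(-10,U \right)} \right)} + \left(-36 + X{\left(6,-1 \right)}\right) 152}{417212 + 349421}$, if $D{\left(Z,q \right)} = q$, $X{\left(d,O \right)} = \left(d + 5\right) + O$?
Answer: $- \frac{7905}{1533266} \approx -0.0051557$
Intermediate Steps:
$U = - \frac{1}{2}$ ($U = \frac{3}{-3 - 3} = \frac{3}{-6} = 3 \left(- \frac{1}{6}\right) = - \frac{1}{2} \approx -0.5$)
$X{\left(d,O \right)} = 5 + O + d$ ($X{\left(d,O \right)} = \left(5 + d\right) + O = 5 + O + d$)
$\frac{D{\left(-706,o{\left(-10,U \right)} \right)} + \left(-36 + X{\left(6,-1 \right)}\right) 152}{417212 + 349421} = \frac{- \frac{1}{2} + \left(-36 + \left(5 - 1 + 6\right)\right) 152}{417212 + 349421} = \frac{- \frac{1}{2} + \left(-36 + 10\right) 152}{766633} = \left(- \frac{1}{2} - 3952\right) \frac{1}{766633} = \left(- \frac{7905}{2}\right) \frac{1}{766633} = - \frac{7905}{1533266}$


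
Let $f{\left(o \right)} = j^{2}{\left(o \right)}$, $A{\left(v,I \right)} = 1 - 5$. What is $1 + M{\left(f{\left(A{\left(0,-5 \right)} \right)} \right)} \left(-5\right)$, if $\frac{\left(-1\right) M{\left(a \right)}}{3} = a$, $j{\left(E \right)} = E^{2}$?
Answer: $3841$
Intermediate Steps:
$A{\left(v,I \right)} = -4$ ($A{\left(v,I \right)} = 1 - 5 = -4$)
$f{\left(o \right)} = o^{4}$ ($f{\left(o \right)} = \left(o^{2}\right)^{2} = o^{4}$)
$M{\left(a \right)} = - 3 a$
$1 + M{\left(f{\left(A{\left(0,-5 \right)} \right)} \right)} \left(-5\right) = 1 + - 3 \left(-4\right)^{4} \left(-5\right) = 1 + \left(-3\right) 256 \left(-5\right) = 1 - -3840 = 1 + 3840 = 3841$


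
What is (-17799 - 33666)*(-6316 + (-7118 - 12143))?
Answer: 1316320305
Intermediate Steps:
(-17799 - 33666)*(-6316 + (-7118 - 12143)) = -51465*(-6316 - 19261) = -51465*(-25577) = 1316320305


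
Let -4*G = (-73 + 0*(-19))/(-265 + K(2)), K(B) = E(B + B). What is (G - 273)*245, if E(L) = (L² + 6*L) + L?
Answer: -59144225/884 ≈ -66905.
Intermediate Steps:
E(L) = L² + 7*L
K(B) = 2*B*(7 + 2*B) (K(B) = (B + B)*(7 + (B + B)) = (2*B)*(7 + 2*B) = 2*B*(7 + 2*B))
G = -73/884 (G = -(-73 + 0*(-19))/(4*(-265 + 2*2*(7 + 2*2))) = -(-73 + 0)/(4*(-265 + 2*2*(7 + 4))) = -(-73)/(4*(-265 + 2*2*11)) = -(-73)/(4*(-265 + 44)) = -(-73)/(4*(-221)) = -(-73)*(-1)/(4*221) = -¼*73/221 = -73/884 ≈ -0.082579)
(G - 273)*245 = (-73/884 - 273)*245 = -241405/884*245 = -59144225/884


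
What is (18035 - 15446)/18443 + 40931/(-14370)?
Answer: -717686503/265025910 ≈ -2.7080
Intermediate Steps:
(18035 - 15446)/18443 + 40931/(-14370) = 2589*(1/18443) + 40931*(-1/14370) = 2589/18443 - 40931/14370 = -717686503/265025910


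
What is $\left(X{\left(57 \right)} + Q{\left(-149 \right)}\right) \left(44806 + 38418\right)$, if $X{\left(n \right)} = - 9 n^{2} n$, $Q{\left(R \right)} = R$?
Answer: $-138724920464$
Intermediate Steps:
$X{\left(n \right)} = - 9 n^{3}$
$\left(X{\left(57 \right)} + Q{\left(-149 \right)}\right) \left(44806 + 38418\right) = \left(- 9 \cdot 57^{3} - 149\right) \left(44806 + 38418\right) = \left(\left(-9\right) 185193 - 149\right) 83224 = \left(-1666737 - 149\right) 83224 = \left(-1666886\right) 83224 = -138724920464$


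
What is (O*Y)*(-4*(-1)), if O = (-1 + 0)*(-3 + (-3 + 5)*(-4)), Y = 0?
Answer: 0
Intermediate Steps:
O = 11 (O = -(-3 + 2*(-4)) = -(-3 - 8) = -1*(-11) = 11)
(O*Y)*(-4*(-1)) = (11*0)*(-4*(-1)) = 0*4 = 0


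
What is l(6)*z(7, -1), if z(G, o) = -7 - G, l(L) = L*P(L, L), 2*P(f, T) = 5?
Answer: -210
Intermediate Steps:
P(f, T) = 5/2 (P(f, T) = (1/2)*5 = 5/2)
l(L) = 5*L/2 (l(L) = L*(5/2) = 5*L/2)
l(6)*z(7, -1) = ((5/2)*6)*(-7 - 1*7) = 15*(-7 - 7) = 15*(-14) = -210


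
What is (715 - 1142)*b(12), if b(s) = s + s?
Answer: -10248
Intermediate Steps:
b(s) = 2*s
(715 - 1142)*b(12) = (715 - 1142)*(2*12) = -427*24 = -10248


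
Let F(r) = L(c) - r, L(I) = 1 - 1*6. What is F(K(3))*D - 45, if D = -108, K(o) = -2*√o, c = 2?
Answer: 495 - 216*√3 ≈ 120.88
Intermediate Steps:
L(I) = -5 (L(I) = 1 - 6 = -5)
F(r) = -5 - r
F(K(3))*D - 45 = (-5 - (-2)*√3)*(-108) - 45 = (-5 + 2*√3)*(-108) - 45 = (540 - 216*√3) - 45 = 495 - 216*√3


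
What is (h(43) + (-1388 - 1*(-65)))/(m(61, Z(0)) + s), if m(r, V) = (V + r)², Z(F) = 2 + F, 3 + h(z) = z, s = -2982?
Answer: -1283/987 ≈ -1.2999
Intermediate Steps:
h(z) = -3 + z
(h(43) + (-1388 - 1*(-65)))/(m(61, Z(0)) + s) = ((-3 + 43) + (-1388 - 1*(-65)))/(((2 + 0) + 61)² - 2982) = (40 + (-1388 + 65))/((2 + 61)² - 2982) = (40 - 1323)/(63² - 2982) = -1283/(3969 - 2982) = -1283/987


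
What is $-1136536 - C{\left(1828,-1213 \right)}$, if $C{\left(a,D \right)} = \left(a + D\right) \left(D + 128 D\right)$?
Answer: $95096819$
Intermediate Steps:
$C{\left(a,D \right)} = 129 D \left(D + a\right)$ ($C{\left(a,D \right)} = \left(D + a\right) 129 D = 129 D \left(D + a\right)$)
$-1136536 - C{\left(1828,-1213 \right)} = -1136536 - 129 \left(-1213\right) \left(-1213 + 1828\right) = -1136536 - 129 \left(-1213\right) 615 = -1136536 - -96233355 = -1136536 + 96233355 = 95096819$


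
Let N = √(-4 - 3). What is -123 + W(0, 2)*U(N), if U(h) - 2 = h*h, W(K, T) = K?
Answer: -123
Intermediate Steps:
N = I*√7 (N = √(-7) = I*√7 ≈ 2.6458*I)
U(h) = 2 + h² (U(h) = 2 + h*h = 2 + h²)
-123 + W(0, 2)*U(N) = -123 + 0*(2 + (I*√7)²) = -123 + 0*(2 - 7) = -123 + 0*(-5) = -123 + 0 = -123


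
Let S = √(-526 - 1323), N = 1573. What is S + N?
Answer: 1573 + 43*I ≈ 1573.0 + 43.0*I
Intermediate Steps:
S = 43*I (S = √(-1849) = 43*I ≈ 43.0*I)
S + N = 43*I + 1573 = 1573 + 43*I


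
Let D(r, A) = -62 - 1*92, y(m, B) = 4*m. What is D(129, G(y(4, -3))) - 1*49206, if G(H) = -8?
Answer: -49360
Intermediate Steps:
D(r, A) = -154 (D(r, A) = -62 - 92 = -154)
D(129, G(y(4, -3))) - 1*49206 = -154 - 1*49206 = -154 - 49206 = -49360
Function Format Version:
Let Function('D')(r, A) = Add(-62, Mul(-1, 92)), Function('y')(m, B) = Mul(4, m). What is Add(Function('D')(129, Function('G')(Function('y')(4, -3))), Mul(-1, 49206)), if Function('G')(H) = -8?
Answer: -49360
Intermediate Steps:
Function('D')(r, A) = -154 (Function('D')(r, A) = Add(-62, -92) = -154)
Add(Function('D')(129, Function('G')(Function('y')(4, -3))), Mul(-1, 49206)) = Add(-154, Mul(-1, 49206)) = Add(-154, -49206) = -49360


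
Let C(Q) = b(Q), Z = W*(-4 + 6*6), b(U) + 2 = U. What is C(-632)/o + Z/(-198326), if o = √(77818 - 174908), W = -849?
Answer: 13584/99163 + 317*I*√97090/48545 ≈ 0.13699 + 2.0347*I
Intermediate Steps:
b(U) = -2 + U
Z = -27168 (Z = -849*(-4 + 6*6) = -849*(-4 + 36) = -849*32 = -27168)
C(Q) = -2 + Q
o = I*√97090 (o = √(-97090) = I*√97090 ≈ 311.59*I)
C(-632)/o + Z/(-198326) = (-2 - 632)/((I*√97090)) - 27168/(-198326) = -(-317)*I*√97090/48545 - 27168*(-1/198326) = 317*I*√97090/48545 + 13584/99163 = 13584/99163 + 317*I*√97090/48545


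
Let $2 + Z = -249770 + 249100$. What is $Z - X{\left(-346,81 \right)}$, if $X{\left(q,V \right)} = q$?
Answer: $-326$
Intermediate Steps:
$Z = -672$ ($Z = -2 + \left(-249770 + 249100\right) = -2 - 670 = -672$)
$Z - X{\left(-346,81 \right)} = -672 - -346 = -672 + 346 = -326$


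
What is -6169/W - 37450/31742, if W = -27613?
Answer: -419145226/438245923 ≈ -0.95642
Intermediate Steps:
-6169/W - 37450/31742 = -6169/(-27613) - 37450/31742 = -6169*(-1/27613) - 37450*1/31742 = 6169/27613 - 18725/15871 = -419145226/438245923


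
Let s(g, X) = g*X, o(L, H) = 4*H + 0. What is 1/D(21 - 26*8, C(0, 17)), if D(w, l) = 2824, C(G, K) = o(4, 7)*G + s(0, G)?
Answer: 1/2824 ≈ 0.00035411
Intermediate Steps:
o(L, H) = 4*H
s(g, X) = X*g
C(G, K) = 28*G (C(G, K) = (4*7)*G + G*0 = 28*G + 0 = 28*G)
1/D(21 - 26*8, C(0, 17)) = 1/2824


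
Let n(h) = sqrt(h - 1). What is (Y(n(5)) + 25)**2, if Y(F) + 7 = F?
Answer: 400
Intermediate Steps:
n(h) = sqrt(-1 + h)
Y(F) = -7 + F
(Y(n(5)) + 25)**2 = ((-7 + sqrt(-1 + 5)) + 25)**2 = ((-7 + sqrt(4)) + 25)**2 = ((-7 + 2) + 25)**2 = (-5 + 25)**2 = 20**2 = 400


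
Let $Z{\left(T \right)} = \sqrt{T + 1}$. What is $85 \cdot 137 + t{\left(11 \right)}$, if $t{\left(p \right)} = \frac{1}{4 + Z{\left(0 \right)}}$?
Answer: $\frac{58226}{5} \approx 11645.0$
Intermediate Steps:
$Z{\left(T \right)} = \sqrt{1 + T}$
$t{\left(p \right)} = \frac{1}{5}$ ($t{\left(p \right)} = \frac{1}{4 + \sqrt{1 + 0}} = \frac{1}{4 + \sqrt{1}} = \frac{1}{4 + 1} = \frac{1}{5}$)
$85 \cdot 137 + t{\left(11 \right)} = 85 \cdot 137 + \frac{1}{5} = 11645 + \frac{1}{5} = \frac{58226}{5}$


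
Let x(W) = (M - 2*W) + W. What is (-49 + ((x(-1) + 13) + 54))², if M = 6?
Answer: 625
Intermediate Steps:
x(W) = 6 - W (x(W) = (6 - 2*W) + W = 6 - W)
(-49 + ((x(-1) + 13) + 54))² = (-49 + (((6 - 1*(-1)) + 13) + 54))² = (-49 + (((6 + 1) + 13) + 54))² = (-49 + ((7 + 13) + 54))² = (-49 + (20 + 54))² = (-49 + 74)² = 25² = 625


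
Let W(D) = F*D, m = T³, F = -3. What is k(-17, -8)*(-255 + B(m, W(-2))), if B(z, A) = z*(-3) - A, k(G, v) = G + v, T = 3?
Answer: 8550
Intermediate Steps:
m = 27 (m = 3³ = 27)
W(D) = -3*D
B(z, A) = -A - 3*z (B(z, A) = -3*z - A = -A - 3*z)
k(-17, -8)*(-255 + B(m, W(-2))) = (-17 - 8)*(-255 + (-(-3)*(-2) - 3*27)) = -25*(-255 + (-1*6 - 81)) = -25*(-255 + (-6 - 81)) = -25*(-255 - 87) = -25*(-342) = 8550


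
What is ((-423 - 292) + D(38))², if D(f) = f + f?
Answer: 408321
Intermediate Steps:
D(f) = 2*f
((-423 - 292) + D(38))² = ((-423 - 292) + 2*38)² = (-715 + 76)² = (-639)² = 408321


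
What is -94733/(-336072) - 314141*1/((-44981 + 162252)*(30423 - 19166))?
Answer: 11359392775009/40332295455144 ≈ 0.28164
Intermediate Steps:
-94733/(-336072) - 314141*1/((-44981 + 162252)*(30423 - 19166)) = -94733*(-1/336072) - 314141/(117271*11257) = 94733/336072 - 314141/1320119647 = 11359392775009/40332295455144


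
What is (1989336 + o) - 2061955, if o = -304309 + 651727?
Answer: 274799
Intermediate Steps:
o = 347418
(1989336 + o) - 2061955 = (1989336 + 347418) - 2061955 = 2336754 - 2061955 = 274799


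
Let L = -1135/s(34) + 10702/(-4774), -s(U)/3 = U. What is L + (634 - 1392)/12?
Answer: -6607999/121737 ≈ -54.281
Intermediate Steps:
s(U) = -3*U
L = 2163443/243474 (L = -1135/((-3*34)) + 10702/(-4774) = -1135/(-102) + 10702*(-1/4774) = -1135*(-1/102) - 5351/2387 = 1135/102 - 5351/2387 = 2163443/243474 ≈ 8.8857)
L + (634 - 1392)/12 = 2163443/243474 + (634 - 1392)/12 = 2163443/243474 + (1/12)*(-758) = 2163443/243474 - 379/6 = -6607999/121737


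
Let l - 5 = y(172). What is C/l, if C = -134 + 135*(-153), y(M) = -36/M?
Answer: -893927/206 ≈ -4339.5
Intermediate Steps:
C = -20789 (C = -134 - 20655 = -20789)
l = 206/43 (l = 5 - 36/172 = 5 - 36*1/172 = 5 - 9/43 = 206/43 ≈ 4.7907)
C/l = -20789/206/43 = -20789*43/206 = -893927/206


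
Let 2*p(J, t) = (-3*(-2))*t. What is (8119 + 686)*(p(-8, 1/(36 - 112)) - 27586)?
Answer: -18460025895/76 ≈ -2.4290e+8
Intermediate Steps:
p(J, t) = 3*t (p(J, t) = ((-3*(-2))*t)/2 = (6*t)/2 = 3*t)
(8119 + 686)*(p(-8, 1/(36 - 112)) - 27586) = (8119 + 686)*(3/(36 - 112) - 27586) = 8805*(3/(-76) - 27586) = 8805*(3*(-1/76) - 27586) = 8805*(-3/76 - 27586) = 8805*(-2096539/76) = -18460025895/76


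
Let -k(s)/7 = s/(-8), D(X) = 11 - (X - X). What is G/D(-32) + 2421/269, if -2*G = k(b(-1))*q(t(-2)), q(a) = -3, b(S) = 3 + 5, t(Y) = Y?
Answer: 219/22 ≈ 9.9545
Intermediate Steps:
b(S) = 8
D(X) = 11 (D(X) = 11 - 1*0 = 11 + 0 = 11)
k(s) = 7*s/8 (k(s) = -7*s/(-8) = -7*s*(-1)/8 = -(-7)*s/8 = 7*s/8)
G = 21/2 (G = -(7/8)*8*(-3)/2 = -7*(-3)/2 = -½*(-21) = 21/2 ≈ 10.500)
G/D(-32) + 2421/269 = (21/2)/11 + 2421/269 = (21/2)*(1/11) + 2421*(1/269) = 21/22 + 9 = 219/22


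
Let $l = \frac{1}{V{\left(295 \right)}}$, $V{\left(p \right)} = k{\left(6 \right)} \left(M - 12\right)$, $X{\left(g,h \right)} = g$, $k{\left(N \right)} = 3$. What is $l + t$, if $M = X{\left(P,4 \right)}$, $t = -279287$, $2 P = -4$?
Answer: $- \frac{11730055}{42} \approx -2.7929 \cdot 10^{5}$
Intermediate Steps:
$P = -2$ ($P = \frac{1}{2} \left(-4\right) = -2$)
$M = -2$
$V{\left(p \right)} = -42$ ($V{\left(p \right)} = 3 \left(-2 - 12\right) = 3 \left(-14\right) = -42$)
$l = - \frac{1}{42}$ ($l = \frac{1}{-42} = - \frac{1}{42} \approx -0.02381$)
$l + t = - \frac{1}{42} - 279287 = - \frac{11730055}{42}$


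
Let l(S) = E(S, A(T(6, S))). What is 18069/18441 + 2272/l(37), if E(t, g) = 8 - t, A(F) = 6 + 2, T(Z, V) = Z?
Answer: -13791317/178263 ≈ -77.365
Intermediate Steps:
A(F) = 8
l(S) = 8 - S
18069/18441 + 2272/l(37) = 18069/18441 + 2272/(8 - 1*37) = 18069*(1/18441) + 2272/(8 - 37) = 6023/6147 + 2272/(-29) = 6023/6147 + 2272*(-1/29) = 6023/6147 - 2272/29 = -13791317/178263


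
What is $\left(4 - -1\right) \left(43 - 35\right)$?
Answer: $40$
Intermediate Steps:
$\left(4 - -1\right) \left(43 - 35\right) = \left(4 + 1\right) 8 = 5 \cdot 8 = 40$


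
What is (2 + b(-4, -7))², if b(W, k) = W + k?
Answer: 81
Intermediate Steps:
(2 + b(-4, -7))² = (2 + (-4 - 7))² = (2 - 11)² = (-9)² = 81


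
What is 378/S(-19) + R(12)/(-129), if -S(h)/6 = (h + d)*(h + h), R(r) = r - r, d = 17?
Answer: -63/76 ≈ -0.82895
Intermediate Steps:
R(r) = 0
S(h) = -12*h*(17 + h) (S(h) = -6*(h + 17)*(h + h) = -6*(17 + h)*2*h = -12*h*(17 + h))
378/S(-19) + R(12)/(-129) = 378/((-12*(-19)*(17 - 19))) + 0/(-129) = 378/((-12*(-19)*(-2))) + 0*(-1/129) = 378/(-456) + 0 = 378*(-1/456) + 0 = -63/76 + 0 = -63/76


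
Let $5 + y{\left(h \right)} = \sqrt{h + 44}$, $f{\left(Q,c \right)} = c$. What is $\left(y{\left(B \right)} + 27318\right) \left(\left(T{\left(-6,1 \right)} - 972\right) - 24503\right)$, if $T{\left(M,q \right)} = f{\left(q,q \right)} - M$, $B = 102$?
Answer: $-695607484 - 25468 \sqrt{146} \approx -6.9592 \cdot 10^{8}$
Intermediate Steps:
$y{\left(h \right)} = -5 + \sqrt{44 + h}$ ($y{\left(h \right)} = -5 + \sqrt{h + 44} = -5 + \sqrt{44 + h}$)
$T{\left(M,q \right)} = q - M$
$\left(y{\left(B \right)} + 27318\right) \left(\left(T{\left(-6,1 \right)} - 972\right) - 24503\right) = \left(\left(-5 + \sqrt{44 + 102}\right) + 27318\right) \left(\left(\left(1 - -6\right) - 972\right) - 24503\right) = \left(\left(-5 + \sqrt{146}\right) + 27318\right) \left(\left(\left(1 + 6\right) - 972\right) - 24503\right) = \left(27313 + \sqrt{146}\right) \left(\left(7 - 972\right) - 24503\right) = \left(27313 + \sqrt{146}\right) \left(-965 - 24503\right) = \left(27313 + \sqrt{146}\right) \left(-25468\right) = -695607484 - 25468 \sqrt{146}$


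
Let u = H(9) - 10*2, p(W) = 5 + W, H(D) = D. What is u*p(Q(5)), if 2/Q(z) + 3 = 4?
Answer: -77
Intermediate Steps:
Q(z) = 2 (Q(z) = 2/(-3 + 4) = 2/1 = 2*1 = 2)
u = -11 (u = 9 - 10*2 = 9 - 1*20 = 9 - 20 = -11)
u*p(Q(5)) = -11*(5 + 2) = -11*7 = -77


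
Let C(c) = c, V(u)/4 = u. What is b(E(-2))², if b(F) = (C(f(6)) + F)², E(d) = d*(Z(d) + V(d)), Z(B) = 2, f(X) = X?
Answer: 104976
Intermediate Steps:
V(u) = 4*u
E(d) = d*(2 + 4*d)
b(F) = (6 + F)²
b(E(-2))² = ((6 + 2*(-2)*(1 + 2*(-2)))²)² = ((6 + 2*(-2)*(1 - 4))²)² = ((6 + 2*(-2)*(-3))²)² = ((6 + 12)²)² = (18²)² = 324² = 104976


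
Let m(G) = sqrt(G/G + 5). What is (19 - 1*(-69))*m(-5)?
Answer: 88*sqrt(6) ≈ 215.56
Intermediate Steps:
m(G) = sqrt(6) (m(G) = sqrt(1 + 5) = sqrt(6))
(19 - 1*(-69))*m(-5) = (19 - 1*(-69))*sqrt(6) = (19 + 69)*sqrt(6) = 88*sqrt(6)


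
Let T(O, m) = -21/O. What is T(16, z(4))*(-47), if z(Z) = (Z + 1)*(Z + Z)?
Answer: 987/16 ≈ 61.688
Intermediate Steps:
z(Z) = 2*Z*(1 + Z) (z(Z) = (1 + Z)*(2*Z) = 2*Z*(1 + Z))
T(16, z(4))*(-47) = -21/16*(-47) = 987/16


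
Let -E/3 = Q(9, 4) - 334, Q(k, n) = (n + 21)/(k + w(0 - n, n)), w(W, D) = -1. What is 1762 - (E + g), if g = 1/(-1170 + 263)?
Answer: 5582593/7256 ≈ 769.38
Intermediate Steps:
g = -1/907 (g = 1/(-907) = -1/907 ≈ -0.0011025)
Q(k, n) = (21 + n)/(-1 + k) (Q(k, n) = (n + 21)/(k - 1) = (21 + n)/(-1 + k))
E = 7941/8 (E = -3*((21 + 4)/(-1 + 9) - 334) = -3*(25/8 - 334) = -3*(-2647/8) = 7941/8 ≈ 992.63)
1762 - (E + g) = 1762 - (7941/8 - 1/907) = 1762 - 1*7202479/7256 = 1762 - 7202479/7256 = 5582593/7256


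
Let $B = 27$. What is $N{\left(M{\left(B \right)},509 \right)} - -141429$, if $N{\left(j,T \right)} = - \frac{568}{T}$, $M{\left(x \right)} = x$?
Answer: $\frac{71986793}{509} \approx 1.4143 \cdot 10^{5}$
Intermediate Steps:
$N{\left(M{\left(B \right)},509 \right)} - -141429 = - \frac{568}{509} - -141429 = \left(-568\right) \frac{1}{509} + 141429 = - \frac{568}{509} + 141429 = \frac{71986793}{509}$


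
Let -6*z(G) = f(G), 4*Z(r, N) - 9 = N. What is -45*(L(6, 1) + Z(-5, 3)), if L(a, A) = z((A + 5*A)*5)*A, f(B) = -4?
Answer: -165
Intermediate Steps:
Z(r, N) = 9/4 + N/4
z(G) = ⅔ (z(G) = -⅙*(-4) = ⅔)
L(a, A) = 2*A/3
-45*(L(6, 1) + Z(-5, 3)) = -45*((⅔)*1 + (9/4 + (¼)*3)) = -45*(⅔ + (9/4 + ¾)) = -45*(⅔ + 3) = -45*11/3 = -165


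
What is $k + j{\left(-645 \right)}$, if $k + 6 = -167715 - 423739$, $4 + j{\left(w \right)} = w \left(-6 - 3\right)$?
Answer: $-585659$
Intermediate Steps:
$j{\left(w \right)} = -4 - 9 w$ ($j{\left(w \right)} = -4 + w \left(-6 - 3\right) = -4 + w \left(-9\right) = -4 - 9 w$)
$k = -591460$ ($k = -6 - 591454 = -591460$)
$k + j{\left(-645 \right)} = -591460 - -5801 = -591460 + \left(-4 + 5805\right) = -591460 + 5801 = -585659$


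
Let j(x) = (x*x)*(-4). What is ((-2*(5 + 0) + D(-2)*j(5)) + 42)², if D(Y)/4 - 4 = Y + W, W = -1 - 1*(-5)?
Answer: 5607424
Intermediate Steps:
W = 4 (W = -1 + 5 = 4)
j(x) = -4*x² (j(x) = x²*(-4) = -4*x²)
D(Y) = 32 + 4*Y (D(Y) = 16 + 4*(Y + 4) = 16 + 4*(4 + Y) = 16 + (16 + 4*Y) = 32 + 4*Y)
((-2*(5 + 0) + D(-2)*j(5)) + 42)² = ((-2*(5 + 0) + (32 + 4*(-2))*(-4*5²)) + 42)² = ((-2*5 + (32 - 8)*(-4*25)) + 42)² = ((-10 + 24*(-100)) + 42)² = ((-10 - 2400) + 42)² = (-2410 + 42)² = (-2368)² = 5607424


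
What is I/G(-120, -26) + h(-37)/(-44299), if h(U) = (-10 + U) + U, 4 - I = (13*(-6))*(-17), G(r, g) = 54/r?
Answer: 1171266316/398691 ≈ 2937.8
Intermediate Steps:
I = -1322 (I = 4 - 13*(-6)*(-17) = 4 - (-78)*(-17) = 4 - 1*1326 = 4 - 1326 = -1322)
h(U) = -10 + 2*U
I/G(-120, -26) + h(-37)/(-44299) = -1322/(54/(-120)) + (-10 + 2*(-37))/(-44299) = -1322/(54*(-1/120)) + (-10 - 74)*(-1/44299) = -1322/(-9/20) - 84*(-1/44299) = -1322*(-20/9) + 84/44299 = 26440/9 + 84/44299 = 1171266316/398691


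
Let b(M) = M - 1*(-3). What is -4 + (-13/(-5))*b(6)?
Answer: 97/5 ≈ 19.400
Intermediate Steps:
b(M) = 3 + M (b(M) = M + 3 = 3 + M)
-4 + (-13/(-5))*b(6) = -4 + (-13/(-5))*(3 + 6) = -4 - 13*(-⅕)*9 = -4 + (13/5)*9 = -4 + 117/5 = 97/5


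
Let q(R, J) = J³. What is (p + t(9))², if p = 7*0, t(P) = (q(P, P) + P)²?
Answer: 296637086736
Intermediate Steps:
t(P) = (P + P³)² (t(P) = (P³ + P)² = (P + P³)²)
p = 0
(p + t(9))² = (0 + 9²*(1 + 9²)²)² = (0 + 81*(1 + 81)²)² = (0 + 81*82²)² = (0 + 81*6724)² = (0 + 544644)² = 544644² = 296637086736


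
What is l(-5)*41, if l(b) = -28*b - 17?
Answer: 5043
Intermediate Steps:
l(b) = -17 - 28*b
l(-5)*41 = (-17 - 28*(-5))*41 = (-17 + 140)*41 = 123*41 = 5043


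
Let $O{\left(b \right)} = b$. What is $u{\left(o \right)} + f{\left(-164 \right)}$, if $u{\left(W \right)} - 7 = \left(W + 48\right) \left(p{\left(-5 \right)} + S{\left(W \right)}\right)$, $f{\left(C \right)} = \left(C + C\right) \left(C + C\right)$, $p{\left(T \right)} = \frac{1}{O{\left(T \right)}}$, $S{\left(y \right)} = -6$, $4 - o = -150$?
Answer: $\frac{531693}{5} \approx 1.0634 \cdot 10^{5}$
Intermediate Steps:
$o = 154$ ($o = 4 - -150 = 4 + 150 = 154$)
$p{\left(T \right)} = \frac{1}{T}$
$f{\left(C \right)} = 4 C^{2}$ ($f{\left(C \right)} = 2 C 2 C = 4 C^{2}$)
$u{\left(W \right)} = - \frac{1453}{5} - \frac{31 W}{5}$ ($u{\left(W \right)} = 7 + \left(W + 48\right) \left(\frac{1}{-5} - 6\right) = 7 + \left(48 + W\right) \left(- \frac{1}{5} - 6\right) = 7 + \left(48 + W\right) \left(- \frac{31}{5}\right) = 7 - \left(\frac{1488}{5} + \frac{31 W}{5}\right) = - \frac{1453}{5} - \frac{31 W}{5}$)
$u{\left(o \right)} + f{\left(-164 \right)} = \left(- \frac{1453}{5} - \frac{4774}{5}\right) + 4 \left(-164\right)^{2} = \left(- \frac{1453}{5} - \frac{4774}{5}\right) + 4 \cdot 26896 = - \frac{6227}{5} + 107584 = \frac{531693}{5}$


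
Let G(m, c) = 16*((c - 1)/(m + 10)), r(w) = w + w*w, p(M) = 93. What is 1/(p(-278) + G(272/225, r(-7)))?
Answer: 1261/191073 ≈ 0.0065996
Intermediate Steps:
r(w) = w + w**2
G(m, c) = 16*(-1 + c)/(10 + m) (G(m, c) = 16*((-1 + c)/(10 + m)) = 16*(-1 + c)/(10 + m))
1/(p(-278) + G(272/225, r(-7))) = 1/(93 + 16*(-1 - 7*(1 - 7))/(10 + 272/225)) = 1/(93 + 16*(-1 - 7*(-6))/(10 + 272*(1/225))) = 1/(93 + 16*(-1 + 42)/(10 + 272/225)) = 1/(93 + 16*41/(2522/225)) = 1/(93 + 16*(225/2522)*41) = 1/(93 + 73800/1261) = 1/(191073/1261) = 1261/191073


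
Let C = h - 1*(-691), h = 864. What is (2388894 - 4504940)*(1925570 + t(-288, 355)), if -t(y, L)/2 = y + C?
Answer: -4069232635656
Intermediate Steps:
C = 1555 (C = 864 - 1*(-691) = 864 + 691 = 1555)
t(y, L) = -3110 - 2*y (t(y, L) = -2*(y + 1555) = -2*(1555 + y) = -3110 - 2*y)
(2388894 - 4504940)*(1925570 + t(-288, 355)) = (2388894 - 4504940)*(1925570 + (-3110 - 2*(-288))) = -2116046*(1925570 + (-3110 + 576)) = -2116046*(1925570 - 2534) = -2116046*1923036 = -4069232635656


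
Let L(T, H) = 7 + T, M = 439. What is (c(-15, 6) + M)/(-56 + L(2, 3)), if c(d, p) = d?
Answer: -424/47 ≈ -9.0213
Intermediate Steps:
(c(-15, 6) + M)/(-56 + L(2, 3)) = (-15 + 439)/(-56 + (7 + 2)) = 424/(-56 + 9) = 424/(-47) = 424*(-1/47) = -424/47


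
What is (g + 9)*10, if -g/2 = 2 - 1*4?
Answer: 130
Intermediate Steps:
g = 4 (g = -2*(2 - 1*4) = -2*(2 - 4) = -2*(-2) = 4)
(g + 9)*10 = (4 + 9)*10 = 13*10 = 130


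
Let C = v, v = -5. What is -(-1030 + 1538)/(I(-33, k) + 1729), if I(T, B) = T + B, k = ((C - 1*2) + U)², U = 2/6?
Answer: -1143/3916 ≈ -0.29188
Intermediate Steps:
U = ⅓ (U = 2*(⅙) = ⅓ ≈ 0.33333)
C = -5
k = 400/9 (k = ((-5 - 1*2) + ⅓)² = ((-5 - 2) + ⅓)² = (-7 + ⅓)² = (-20/3)² = 400/9 ≈ 44.444)
I(T, B) = B + T
-(-1030 + 1538)/(I(-33, k) + 1729) = -(-1030 + 1538)/((400/9 - 33) + 1729) = -508/(103/9 + 1729) = -508/15664/9 = -508*9/15664 = -1*1143/3916 = -1143/3916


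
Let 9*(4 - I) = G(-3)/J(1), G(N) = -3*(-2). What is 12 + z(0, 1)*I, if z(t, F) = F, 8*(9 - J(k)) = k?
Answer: 3392/213 ≈ 15.925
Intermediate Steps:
G(N) = 6
J(k) = 9 - k/8
I = 836/213 (I = 4 - 2/(3*(9 - ⅛*1)) = 4 - 2/(3*(9 - ⅛)) = 4 - 2/(3*71/8) = 4 - 2*8/(3*71) = 4 - ⅑*48/71 = 4 - 16/213 = 836/213 ≈ 3.9249)
12 + z(0, 1)*I = 12 + 1*(836/213) = 12 + 836/213 = 3392/213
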